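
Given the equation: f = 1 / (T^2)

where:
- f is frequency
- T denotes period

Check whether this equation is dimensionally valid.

No

f (frequency) has dimensions [T^-1].
T (period) has dimensions [T].

Left side: [T^-1]
Right side: [T^-2]

The two sides have different dimensions, so the equation is NOT dimensionally consistent.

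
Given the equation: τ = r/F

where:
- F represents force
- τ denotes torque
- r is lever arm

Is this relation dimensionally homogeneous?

No

F (force) has dimensions [L M T^-2].
τ (torque) has dimensions [L^2 M T^-2].
r (lever arm) has dimensions [L].

Left side: [L^2 M T^-2]
Right side: [M^-1 T^2]

The two sides have different dimensions, so the equation is NOT dimensionally consistent.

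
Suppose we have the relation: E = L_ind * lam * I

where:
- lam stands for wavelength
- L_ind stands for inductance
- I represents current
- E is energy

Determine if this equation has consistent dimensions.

No

lam (wavelength) has dimensions [L].
L_ind (inductance) has dimensions [I^-2 L^2 M T^-2].
I (current) has dimensions [I].
E (energy) has dimensions [L^2 M T^-2].

Left side: [L^2 M T^-2]
Right side: [I^-1 L^3 M T^-2]

The two sides have different dimensions, so the equation is NOT dimensionally consistent.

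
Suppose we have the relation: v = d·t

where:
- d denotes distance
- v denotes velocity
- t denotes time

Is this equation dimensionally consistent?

No

d (distance) has dimensions [L].
v (velocity) has dimensions [L T^-1].
t (time) has dimensions [T].

Left side: [L T^-1]
Right side: [L T]

The two sides have different dimensions, so the equation is NOT dimensionally consistent.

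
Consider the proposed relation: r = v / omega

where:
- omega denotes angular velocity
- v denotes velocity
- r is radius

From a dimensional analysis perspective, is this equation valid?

Yes

omega (angular velocity) has dimensions [T^-1].
v (velocity) has dimensions [L T^-1].
r (radius) has dimensions [L].

Left side: [L]
Right side: [L]

Both sides have the same dimensions, so the equation is dimensionally consistent.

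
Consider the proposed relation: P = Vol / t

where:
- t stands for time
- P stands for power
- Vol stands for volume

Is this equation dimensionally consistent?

No

t (time) has dimensions [T].
P (power) has dimensions [L^2 M T^-3].
Vol (volume) has dimensions [L^3].

Left side: [L^2 M T^-3]
Right side: [L^3 T^-1]

The two sides have different dimensions, so the equation is NOT dimensionally consistent.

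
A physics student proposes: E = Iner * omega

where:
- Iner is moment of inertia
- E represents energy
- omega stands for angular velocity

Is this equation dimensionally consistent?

No

Iner (moment of inertia) has dimensions [L^2 M].
E (energy) has dimensions [L^2 M T^-2].
omega (angular velocity) has dimensions [T^-1].

Left side: [L^2 M T^-2]
Right side: [L^2 M T^-1]

The two sides have different dimensions, so the equation is NOT dimensionally consistent.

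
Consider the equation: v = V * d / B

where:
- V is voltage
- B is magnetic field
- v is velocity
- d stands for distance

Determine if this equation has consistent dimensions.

No

V (voltage) has dimensions [I^-1 L^2 M T^-3].
B (magnetic field) has dimensions [I^-1 M T^-2].
v (velocity) has dimensions [L T^-1].
d (distance) has dimensions [L].

Left side: [L T^-1]
Right side: [L^3 T^-1]

The two sides have different dimensions, so the equation is NOT dimensionally consistent.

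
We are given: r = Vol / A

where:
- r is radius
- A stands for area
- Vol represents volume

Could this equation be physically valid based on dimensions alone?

Yes

r (radius) has dimensions [L].
A (area) has dimensions [L^2].
Vol (volume) has dimensions [L^3].

Left side: [L]
Right side: [L]

Both sides have the same dimensions, so the equation is dimensionally consistent.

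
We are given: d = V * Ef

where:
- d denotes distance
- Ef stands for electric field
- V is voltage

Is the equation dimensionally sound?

No

d (distance) has dimensions [L].
Ef (electric field) has dimensions [I^-1 L M T^-3].
V (voltage) has dimensions [I^-1 L^2 M T^-3].

Left side: [L]
Right side: [I^-2 L^3 M^2 T^-6]

The two sides have different dimensions, so the equation is NOT dimensionally consistent.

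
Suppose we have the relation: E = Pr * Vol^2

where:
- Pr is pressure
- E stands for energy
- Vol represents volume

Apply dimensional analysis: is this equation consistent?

No

Pr (pressure) has dimensions [L^-1 M T^-2].
E (energy) has dimensions [L^2 M T^-2].
Vol (volume) has dimensions [L^3].

Left side: [L^2 M T^-2]
Right side: [L^5 M T^-2]

The two sides have different dimensions, so the equation is NOT dimensionally consistent.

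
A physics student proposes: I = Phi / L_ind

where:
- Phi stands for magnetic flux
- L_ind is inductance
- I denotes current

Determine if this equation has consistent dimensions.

Yes

Phi (magnetic flux) has dimensions [I^-1 L^2 M T^-2].
L_ind (inductance) has dimensions [I^-2 L^2 M T^-2].
I (current) has dimensions [I].

Left side: [I]
Right side: [I]

Both sides have the same dimensions, so the equation is dimensionally consistent.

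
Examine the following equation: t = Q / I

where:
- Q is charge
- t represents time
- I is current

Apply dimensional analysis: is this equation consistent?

Yes

Q (charge) has dimensions [I T].
t (time) has dimensions [T].
I (current) has dimensions [I].

Left side: [T]
Right side: [T]

Both sides have the same dimensions, so the equation is dimensionally consistent.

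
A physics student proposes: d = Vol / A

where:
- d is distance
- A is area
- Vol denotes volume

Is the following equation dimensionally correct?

Yes

d (distance) has dimensions [L].
A (area) has dimensions [L^2].
Vol (volume) has dimensions [L^3].

Left side: [L]
Right side: [L]

Both sides have the same dimensions, so the equation is dimensionally consistent.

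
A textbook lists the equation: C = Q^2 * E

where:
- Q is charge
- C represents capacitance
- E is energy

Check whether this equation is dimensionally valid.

No

Q (charge) has dimensions [I T].
C (capacitance) has dimensions [I^2 L^-2 M^-1 T^4].
E (energy) has dimensions [L^2 M T^-2].

Left side: [I^2 L^-2 M^-1 T^4]
Right side: [I^2 L^2 M]

The two sides have different dimensions, so the equation is NOT dimensionally consistent.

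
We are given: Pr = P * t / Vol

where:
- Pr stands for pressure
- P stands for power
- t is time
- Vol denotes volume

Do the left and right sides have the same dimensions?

Yes

Pr (pressure) has dimensions [L^-1 M T^-2].
P (power) has dimensions [L^2 M T^-3].
t (time) has dimensions [T].
Vol (volume) has dimensions [L^3].

Left side: [L^-1 M T^-2]
Right side: [L^-1 M T^-2]

Both sides have the same dimensions, so the equation is dimensionally consistent.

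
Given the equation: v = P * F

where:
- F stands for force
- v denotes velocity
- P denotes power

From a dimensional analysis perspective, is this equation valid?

No

F (force) has dimensions [L M T^-2].
v (velocity) has dimensions [L T^-1].
P (power) has dimensions [L^2 M T^-3].

Left side: [L T^-1]
Right side: [L^3 M^2 T^-5]

The two sides have different dimensions, so the equation is NOT dimensionally consistent.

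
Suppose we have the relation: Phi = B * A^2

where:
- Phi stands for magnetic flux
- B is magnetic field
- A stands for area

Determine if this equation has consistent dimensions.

No

Phi (magnetic flux) has dimensions [I^-1 L^2 M T^-2].
B (magnetic field) has dimensions [I^-1 M T^-2].
A (area) has dimensions [L^2].

Left side: [I^-1 L^2 M T^-2]
Right side: [I^-1 L^4 M T^-2]

The two sides have different dimensions, so the equation is NOT dimensionally consistent.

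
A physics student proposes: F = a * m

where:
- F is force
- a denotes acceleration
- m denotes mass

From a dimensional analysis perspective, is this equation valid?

Yes

F (force) has dimensions [L M T^-2].
a (acceleration) has dimensions [L T^-2].
m (mass) has dimensions [M].

Left side: [L M T^-2]
Right side: [L M T^-2]

Both sides have the same dimensions, so the equation is dimensionally consistent.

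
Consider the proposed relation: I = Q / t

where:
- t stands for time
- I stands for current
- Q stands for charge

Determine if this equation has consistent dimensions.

Yes

t (time) has dimensions [T].
I (current) has dimensions [I].
Q (charge) has dimensions [I T].

Left side: [I]
Right side: [I]

Both sides have the same dimensions, so the equation is dimensionally consistent.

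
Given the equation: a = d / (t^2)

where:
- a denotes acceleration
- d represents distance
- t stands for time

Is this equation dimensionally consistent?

Yes

a (acceleration) has dimensions [L T^-2].
d (distance) has dimensions [L].
t (time) has dimensions [T].

Left side: [L T^-2]
Right side: [L T^-2]

Both sides have the same dimensions, so the equation is dimensionally consistent.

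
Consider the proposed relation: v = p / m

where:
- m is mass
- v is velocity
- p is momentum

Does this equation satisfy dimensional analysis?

Yes

m (mass) has dimensions [M].
v (velocity) has dimensions [L T^-1].
p (momentum) has dimensions [L M T^-1].

Left side: [L T^-1]
Right side: [L T^-1]

Both sides have the same dimensions, so the equation is dimensionally consistent.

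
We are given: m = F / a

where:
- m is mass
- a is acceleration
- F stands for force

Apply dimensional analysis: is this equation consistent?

Yes

m (mass) has dimensions [M].
a (acceleration) has dimensions [L T^-2].
F (force) has dimensions [L M T^-2].

Left side: [M]
Right side: [M]

Both sides have the same dimensions, so the equation is dimensionally consistent.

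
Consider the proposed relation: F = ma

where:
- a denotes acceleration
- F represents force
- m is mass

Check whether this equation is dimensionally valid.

Yes

a (acceleration) has dimensions [L T^-2].
F (force) has dimensions [L M T^-2].
m (mass) has dimensions [M].

Left side: [L M T^-2]
Right side: [L M T^-2]

Both sides have the same dimensions, so the equation is dimensionally consistent.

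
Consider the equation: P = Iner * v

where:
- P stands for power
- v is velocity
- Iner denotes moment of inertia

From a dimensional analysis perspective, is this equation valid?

No

P (power) has dimensions [L^2 M T^-3].
v (velocity) has dimensions [L T^-1].
Iner (moment of inertia) has dimensions [L^2 M].

Left side: [L^2 M T^-3]
Right side: [L^3 M T^-1]

The two sides have different dimensions, so the equation is NOT dimensionally consistent.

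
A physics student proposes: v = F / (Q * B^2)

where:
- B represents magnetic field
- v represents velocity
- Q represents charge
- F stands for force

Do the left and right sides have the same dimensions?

No

B (magnetic field) has dimensions [I^-1 M T^-2].
v (velocity) has dimensions [L T^-1].
Q (charge) has dimensions [I T].
F (force) has dimensions [L M T^-2].

Left side: [L T^-1]
Right side: [I L M^-1 T]

The two sides have different dimensions, so the equation is NOT dimensionally consistent.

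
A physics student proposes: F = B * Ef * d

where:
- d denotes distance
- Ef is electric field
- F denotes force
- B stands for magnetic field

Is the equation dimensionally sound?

No

d (distance) has dimensions [L].
Ef (electric field) has dimensions [I^-1 L M T^-3].
F (force) has dimensions [L M T^-2].
B (magnetic field) has dimensions [I^-1 M T^-2].

Left side: [L M T^-2]
Right side: [I^-2 L^2 M^2 T^-5]

The two sides have different dimensions, so the equation is NOT dimensionally consistent.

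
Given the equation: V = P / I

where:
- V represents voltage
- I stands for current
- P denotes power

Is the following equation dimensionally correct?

Yes

V (voltage) has dimensions [I^-1 L^2 M T^-3].
I (current) has dimensions [I].
P (power) has dimensions [L^2 M T^-3].

Left side: [I^-1 L^2 M T^-3]
Right side: [I^-1 L^2 M T^-3]

Both sides have the same dimensions, so the equation is dimensionally consistent.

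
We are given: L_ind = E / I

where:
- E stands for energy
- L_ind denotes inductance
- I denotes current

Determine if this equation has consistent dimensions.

No

E (energy) has dimensions [L^2 M T^-2].
L_ind (inductance) has dimensions [I^-2 L^2 M T^-2].
I (current) has dimensions [I].

Left side: [I^-2 L^2 M T^-2]
Right side: [I^-1 L^2 M T^-2]

The two sides have different dimensions, so the equation is NOT dimensionally consistent.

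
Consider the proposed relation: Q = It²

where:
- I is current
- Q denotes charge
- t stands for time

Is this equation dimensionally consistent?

No

I (current) has dimensions [I].
Q (charge) has dimensions [I T].
t (time) has dimensions [T].

Left side: [I T]
Right side: [I T^2]

The two sides have different dimensions, so the equation is NOT dimensionally consistent.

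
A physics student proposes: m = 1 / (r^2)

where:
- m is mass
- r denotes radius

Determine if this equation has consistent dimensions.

No

m (mass) has dimensions [M].
r (radius) has dimensions [L].

Left side: [M]
Right side: [L^-2]

The two sides have different dimensions, so the equation is NOT dimensionally consistent.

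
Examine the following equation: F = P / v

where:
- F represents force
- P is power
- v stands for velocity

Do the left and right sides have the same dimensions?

Yes

F (force) has dimensions [L M T^-2].
P (power) has dimensions [L^2 M T^-3].
v (velocity) has dimensions [L T^-1].

Left side: [L M T^-2]
Right side: [L M T^-2]

Both sides have the same dimensions, so the equation is dimensionally consistent.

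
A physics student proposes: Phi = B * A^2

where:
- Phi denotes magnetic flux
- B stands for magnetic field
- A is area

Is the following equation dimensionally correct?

No

Phi (magnetic flux) has dimensions [I^-1 L^2 M T^-2].
B (magnetic field) has dimensions [I^-1 M T^-2].
A (area) has dimensions [L^2].

Left side: [I^-1 L^2 M T^-2]
Right side: [I^-1 L^4 M T^-2]

The two sides have different dimensions, so the equation is NOT dimensionally consistent.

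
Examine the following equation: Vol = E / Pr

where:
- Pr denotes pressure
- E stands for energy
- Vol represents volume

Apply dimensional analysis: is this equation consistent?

Yes

Pr (pressure) has dimensions [L^-1 M T^-2].
E (energy) has dimensions [L^2 M T^-2].
Vol (volume) has dimensions [L^3].

Left side: [L^3]
Right side: [L^3]

Both sides have the same dimensions, so the equation is dimensionally consistent.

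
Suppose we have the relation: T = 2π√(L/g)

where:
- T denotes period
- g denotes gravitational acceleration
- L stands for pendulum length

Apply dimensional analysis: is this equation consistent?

Yes

T (period) has dimensions [T].
g (gravitational acceleration) has dimensions [L T^-2].
L (pendulum length) has dimensions [L].

Left side: [T]
Right side: [T]

Both sides have the same dimensions, so the equation is dimensionally consistent.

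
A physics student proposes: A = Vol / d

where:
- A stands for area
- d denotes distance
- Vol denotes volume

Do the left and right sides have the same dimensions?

Yes

A (area) has dimensions [L^2].
d (distance) has dimensions [L].
Vol (volume) has dimensions [L^3].

Left side: [L^2]
Right side: [L^2]

Both sides have the same dimensions, so the equation is dimensionally consistent.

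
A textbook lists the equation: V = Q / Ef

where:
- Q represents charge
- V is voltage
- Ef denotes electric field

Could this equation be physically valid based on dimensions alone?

No

Q (charge) has dimensions [I T].
V (voltage) has dimensions [I^-1 L^2 M T^-3].
Ef (electric field) has dimensions [I^-1 L M T^-3].

Left side: [I^-1 L^2 M T^-3]
Right side: [I^2 L^-1 M^-1 T^4]

The two sides have different dimensions, so the equation is NOT dimensionally consistent.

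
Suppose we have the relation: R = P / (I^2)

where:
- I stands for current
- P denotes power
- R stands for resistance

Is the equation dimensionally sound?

Yes

I (current) has dimensions [I].
P (power) has dimensions [L^2 M T^-3].
R (resistance) has dimensions [I^-2 L^2 M T^-3].

Left side: [I^-2 L^2 M T^-3]
Right side: [I^-2 L^2 M T^-3]

Both sides have the same dimensions, so the equation is dimensionally consistent.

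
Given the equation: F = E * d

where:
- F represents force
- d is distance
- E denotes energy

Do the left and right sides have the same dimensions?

No

F (force) has dimensions [L M T^-2].
d (distance) has dimensions [L].
E (energy) has dimensions [L^2 M T^-2].

Left side: [L M T^-2]
Right side: [L^3 M T^-2]

The two sides have different dimensions, so the equation is NOT dimensionally consistent.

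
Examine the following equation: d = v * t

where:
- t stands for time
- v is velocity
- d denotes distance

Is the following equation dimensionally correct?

Yes

t (time) has dimensions [T].
v (velocity) has dimensions [L T^-1].
d (distance) has dimensions [L].

Left side: [L]
Right side: [L]

Both sides have the same dimensions, so the equation is dimensionally consistent.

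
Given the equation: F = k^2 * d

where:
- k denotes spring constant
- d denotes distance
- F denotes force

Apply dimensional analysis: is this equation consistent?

No

k (spring constant) has dimensions [M T^-2].
d (distance) has dimensions [L].
F (force) has dimensions [L M T^-2].

Left side: [L M T^-2]
Right side: [L M^2 T^-4]

The two sides have different dimensions, so the equation is NOT dimensionally consistent.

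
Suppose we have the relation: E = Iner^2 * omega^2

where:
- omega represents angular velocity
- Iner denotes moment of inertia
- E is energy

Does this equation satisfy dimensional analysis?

No

omega (angular velocity) has dimensions [T^-1].
Iner (moment of inertia) has dimensions [L^2 M].
E (energy) has dimensions [L^2 M T^-2].

Left side: [L^2 M T^-2]
Right side: [L^4 M^2 T^-2]

The two sides have different dimensions, so the equation is NOT dimensionally consistent.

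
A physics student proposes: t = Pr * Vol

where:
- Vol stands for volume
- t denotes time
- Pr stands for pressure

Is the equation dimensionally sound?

No

Vol (volume) has dimensions [L^3].
t (time) has dimensions [T].
Pr (pressure) has dimensions [L^-1 M T^-2].

Left side: [T]
Right side: [L^2 M T^-2]

The two sides have different dimensions, so the equation is NOT dimensionally consistent.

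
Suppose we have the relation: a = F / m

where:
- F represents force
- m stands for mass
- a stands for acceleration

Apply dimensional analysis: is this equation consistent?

Yes

F (force) has dimensions [L M T^-2].
m (mass) has dimensions [M].
a (acceleration) has dimensions [L T^-2].

Left side: [L T^-2]
Right side: [L T^-2]

Both sides have the same dimensions, so the equation is dimensionally consistent.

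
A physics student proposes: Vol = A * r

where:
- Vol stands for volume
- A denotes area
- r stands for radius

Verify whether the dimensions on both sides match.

Yes

Vol (volume) has dimensions [L^3].
A (area) has dimensions [L^2].
r (radius) has dimensions [L].

Left side: [L^3]
Right side: [L^3]

Both sides have the same dimensions, so the equation is dimensionally consistent.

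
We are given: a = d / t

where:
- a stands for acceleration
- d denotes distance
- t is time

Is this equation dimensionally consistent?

No

a (acceleration) has dimensions [L T^-2].
d (distance) has dimensions [L].
t (time) has dimensions [T].

Left side: [L T^-2]
Right side: [L T^-1]

The two sides have different dimensions, so the equation is NOT dimensionally consistent.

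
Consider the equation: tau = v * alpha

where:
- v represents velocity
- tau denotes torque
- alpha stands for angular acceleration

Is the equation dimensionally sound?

No

v (velocity) has dimensions [L T^-1].
tau (torque) has dimensions [L^2 M T^-2].
alpha (angular acceleration) has dimensions [T^-2].

Left side: [L^2 M T^-2]
Right side: [L T^-3]

The two sides have different dimensions, so the equation is NOT dimensionally consistent.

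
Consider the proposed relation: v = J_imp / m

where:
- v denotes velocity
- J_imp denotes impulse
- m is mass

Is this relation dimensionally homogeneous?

Yes

v (velocity) has dimensions [L T^-1].
J_imp (impulse) has dimensions [L M T^-1].
m (mass) has dimensions [M].

Left side: [L T^-1]
Right side: [L T^-1]

Both sides have the same dimensions, so the equation is dimensionally consistent.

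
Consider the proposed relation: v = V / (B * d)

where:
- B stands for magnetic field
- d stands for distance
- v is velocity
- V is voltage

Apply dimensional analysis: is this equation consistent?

Yes

B (magnetic field) has dimensions [I^-1 M T^-2].
d (distance) has dimensions [L].
v (velocity) has dimensions [L T^-1].
V (voltage) has dimensions [I^-1 L^2 M T^-3].

Left side: [L T^-1]
Right side: [L T^-1]

Both sides have the same dimensions, so the equation is dimensionally consistent.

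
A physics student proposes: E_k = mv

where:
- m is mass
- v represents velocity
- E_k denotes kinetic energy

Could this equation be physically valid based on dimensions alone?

No

m (mass) has dimensions [M].
v (velocity) has dimensions [L T^-1].
E_k (kinetic energy) has dimensions [L^2 M T^-2].

Left side: [L^2 M T^-2]
Right side: [L M T^-1]

The two sides have different dimensions, so the equation is NOT dimensionally consistent.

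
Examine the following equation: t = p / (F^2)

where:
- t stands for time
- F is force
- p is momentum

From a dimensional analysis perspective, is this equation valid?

No

t (time) has dimensions [T].
F (force) has dimensions [L M T^-2].
p (momentum) has dimensions [L M T^-1].

Left side: [T]
Right side: [L^-1 M^-1 T^3]

The two sides have different dimensions, so the equation is NOT dimensionally consistent.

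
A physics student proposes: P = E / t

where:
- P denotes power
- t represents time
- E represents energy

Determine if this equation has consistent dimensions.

Yes

P (power) has dimensions [L^2 M T^-3].
t (time) has dimensions [T].
E (energy) has dimensions [L^2 M T^-2].

Left side: [L^2 M T^-3]
Right side: [L^2 M T^-3]

Both sides have the same dimensions, so the equation is dimensionally consistent.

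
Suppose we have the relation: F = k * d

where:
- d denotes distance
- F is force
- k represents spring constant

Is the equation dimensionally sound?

Yes

d (distance) has dimensions [L].
F (force) has dimensions [L M T^-2].
k (spring constant) has dimensions [M T^-2].

Left side: [L M T^-2]
Right side: [L M T^-2]

Both sides have the same dimensions, so the equation is dimensionally consistent.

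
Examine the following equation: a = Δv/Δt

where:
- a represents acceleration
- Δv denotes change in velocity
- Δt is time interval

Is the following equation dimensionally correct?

Yes

a (acceleration) has dimensions [L T^-2].
Δv (change in velocity) has dimensions [L T^-1].
Δt (time interval) has dimensions [T].

Left side: [L T^-2]
Right side: [L T^-2]

Both sides have the same dimensions, so the equation is dimensionally consistent.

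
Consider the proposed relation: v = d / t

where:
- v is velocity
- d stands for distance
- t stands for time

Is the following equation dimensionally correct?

Yes

v (velocity) has dimensions [L T^-1].
d (distance) has dimensions [L].
t (time) has dimensions [T].

Left side: [L T^-1]
Right side: [L T^-1]

Both sides have the same dimensions, so the equation is dimensionally consistent.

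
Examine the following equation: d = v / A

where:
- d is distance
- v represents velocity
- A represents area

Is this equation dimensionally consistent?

No

d (distance) has dimensions [L].
v (velocity) has dimensions [L T^-1].
A (area) has dimensions [L^2].

Left side: [L]
Right side: [L^-1 T^-1]

The two sides have different dimensions, so the equation is NOT dimensionally consistent.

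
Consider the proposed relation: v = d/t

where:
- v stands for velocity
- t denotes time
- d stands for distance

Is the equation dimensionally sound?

Yes

v (velocity) has dimensions [L T^-1].
t (time) has dimensions [T].
d (distance) has dimensions [L].

Left side: [L T^-1]
Right side: [L T^-1]

Both sides have the same dimensions, so the equation is dimensionally consistent.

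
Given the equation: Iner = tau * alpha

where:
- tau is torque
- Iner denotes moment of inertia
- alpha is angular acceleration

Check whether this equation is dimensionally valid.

No

tau (torque) has dimensions [L^2 M T^-2].
Iner (moment of inertia) has dimensions [L^2 M].
alpha (angular acceleration) has dimensions [T^-2].

Left side: [L^2 M]
Right side: [L^2 M T^-4]

The two sides have different dimensions, so the equation is NOT dimensionally consistent.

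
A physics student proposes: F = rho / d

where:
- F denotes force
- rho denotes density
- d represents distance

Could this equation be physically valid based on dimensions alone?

No

F (force) has dimensions [L M T^-2].
rho (density) has dimensions [L^-3 M].
d (distance) has dimensions [L].

Left side: [L M T^-2]
Right side: [L^-4 M]

The two sides have different dimensions, so the equation is NOT dimensionally consistent.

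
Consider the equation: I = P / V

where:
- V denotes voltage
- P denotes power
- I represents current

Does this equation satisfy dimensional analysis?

Yes

V (voltage) has dimensions [I^-1 L^2 M T^-3].
P (power) has dimensions [L^2 M T^-3].
I (current) has dimensions [I].

Left side: [I]
Right side: [I]

Both sides have the same dimensions, so the equation is dimensionally consistent.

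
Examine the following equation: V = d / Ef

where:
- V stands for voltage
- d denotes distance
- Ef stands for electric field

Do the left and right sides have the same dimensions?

No

V (voltage) has dimensions [I^-1 L^2 M T^-3].
d (distance) has dimensions [L].
Ef (electric field) has dimensions [I^-1 L M T^-3].

Left side: [I^-1 L^2 M T^-3]
Right side: [I M^-1 T^3]

The two sides have different dimensions, so the equation is NOT dimensionally consistent.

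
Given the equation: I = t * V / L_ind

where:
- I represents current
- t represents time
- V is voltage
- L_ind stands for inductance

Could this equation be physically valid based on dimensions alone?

Yes

I (current) has dimensions [I].
t (time) has dimensions [T].
V (voltage) has dimensions [I^-1 L^2 M T^-3].
L_ind (inductance) has dimensions [I^-2 L^2 M T^-2].

Left side: [I]
Right side: [I]

Both sides have the same dimensions, so the equation is dimensionally consistent.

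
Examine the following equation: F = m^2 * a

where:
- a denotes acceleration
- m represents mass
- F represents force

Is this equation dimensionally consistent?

No

a (acceleration) has dimensions [L T^-2].
m (mass) has dimensions [M].
F (force) has dimensions [L M T^-2].

Left side: [L M T^-2]
Right side: [L M^2 T^-2]

The two sides have different dimensions, so the equation is NOT dimensionally consistent.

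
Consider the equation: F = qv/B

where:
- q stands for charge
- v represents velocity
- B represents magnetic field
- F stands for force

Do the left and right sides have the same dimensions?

No

q (charge) has dimensions [I T].
v (velocity) has dimensions [L T^-1].
B (magnetic field) has dimensions [I^-1 M T^-2].
F (force) has dimensions [L M T^-2].

Left side: [L M T^-2]
Right side: [I^2 L M^-1 T^2]

The two sides have different dimensions, so the equation is NOT dimensionally consistent.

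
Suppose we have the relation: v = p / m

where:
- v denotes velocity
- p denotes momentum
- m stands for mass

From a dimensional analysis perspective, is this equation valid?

Yes

v (velocity) has dimensions [L T^-1].
p (momentum) has dimensions [L M T^-1].
m (mass) has dimensions [M].

Left side: [L T^-1]
Right side: [L T^-1]

Both sides have the same dimensions, so the equation is dimensionally consistent.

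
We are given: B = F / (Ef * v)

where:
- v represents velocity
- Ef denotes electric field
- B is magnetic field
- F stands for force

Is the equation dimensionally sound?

No

v (velocity) has dimensions [L T^-1].
Ef (electric field) has dimensions [I^-1 L M T^-3].
B (magnetic field) has dimensions [I^-1 M T^-2].
F (force) has dimensions [L M T^-2].

Left side: [I^-1 M T^-2]
Right side: [I L^-1 T^2]

The two sides have different dimensions, so the equation is NOT dimensionally consistent.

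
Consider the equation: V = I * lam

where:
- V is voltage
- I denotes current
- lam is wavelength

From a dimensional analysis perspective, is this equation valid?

No

V (voltage) has dimensions [I^-1 L^2 M T^-3].
I (current) has dimensions [I].
lam (wavelength) has dimensions [L].

Left side: [I^-1 L^2 M T^-3]
Right side: [I L]

The two sides have different dimensions, so the equation is NOT dimensionally consistent.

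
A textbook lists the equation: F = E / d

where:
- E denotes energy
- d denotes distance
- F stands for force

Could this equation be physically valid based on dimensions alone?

Yes

E (energy) has dimensions [L^2 M T^-2].
d (distance) has dimensions [L].
F (force) has dimensions [L M T^-2].

Left side: [L M T^-2]
Right side: [L M T^-2]

Both sides have the same dimensions, so the equation is dimensionally consistent.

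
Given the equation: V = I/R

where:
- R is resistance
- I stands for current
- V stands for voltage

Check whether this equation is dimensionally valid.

No

R (resistance) has dimensions [I^-2 L^2 M T^-3].
I (current) has dimensions [I].
V (voltage) has dimensions [I^-1 L^2 M T^-3].

Left side: [I^-1 L^2 M T^-3]
Right side: [I^3 L^-2 M^-1 T^3]

The two sides have different dimensions, so the equation is NOT dimensionally consistent.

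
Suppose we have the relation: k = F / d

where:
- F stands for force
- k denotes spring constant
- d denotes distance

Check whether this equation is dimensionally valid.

Yes

F (force) has dimensions [L M T^-2].
k (spring constant) has dimensions [M T^-2].
d (distance) has dimensions [L].

Left side: [M T^-2]
Right side: [M T^-2]

Both sides have the same dimensions, so the equation is dimensionally consistent.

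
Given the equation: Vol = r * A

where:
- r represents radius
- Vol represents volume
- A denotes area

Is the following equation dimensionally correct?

Yes

r (radius) has dimensions [L].
Vol (volume) has dimensions [L^3].
A (area) has dimensions [L^2].

Left side: [L^3]
Right side: [L^3]

Both sides have the same dimensions, so the equation is dimensionally consistent.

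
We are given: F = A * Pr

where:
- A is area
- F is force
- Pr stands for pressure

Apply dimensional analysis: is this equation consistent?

Yes

A (area) has dimensions [L^2].
F (force) has dimensions [L M T^-2].
Pr (pressure) has dimensions [L^-1 M T^-2].

Left side: [L M T^-2]
Right side: [L M T^-2]

Both sides have the same dimensions, so the equation is dimensionally consistent.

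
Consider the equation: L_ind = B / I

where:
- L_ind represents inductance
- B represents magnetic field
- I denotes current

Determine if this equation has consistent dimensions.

No

L_ind (inductance) has dimensions [I^-2 L^2 M T^-2].
B (magnetic field) has dimensions [I^-1 M T^-2].
I (current) has dimensions [I].

Left side: [I^-2 L^2 M T^-2]
Right side: [I^-2 M T^-2]

The two sides have different dimensions, so the equation is NOT dimensionally consistent.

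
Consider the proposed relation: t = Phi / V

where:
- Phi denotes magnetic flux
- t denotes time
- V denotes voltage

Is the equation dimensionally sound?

Yes

Phi (magnetic flux) has dimensions [I^-1 L^2 M T^-2].
t (time) has dimensions [T].
V (voltage) has dimensions [I^-1 L^2 M T^-3].

Left side: [T]
Right side: [T]

Both sides have the same dimensions, so the equation is dimensionally consistent.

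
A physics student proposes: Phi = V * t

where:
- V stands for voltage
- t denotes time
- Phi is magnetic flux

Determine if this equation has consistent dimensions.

Yes

V (voltage) has dimensions [I^-1 L^2 M T^-3].
t (time) has dimensions [T].
Phi (magnetic flux) has dimensions [I^-1 L^2 M T^-2].

Left side: [I^-1 L^2 M T^-2]
Right side: [I^-1 L^2 M T^-2]

Both sides have the same dimensions, so the equation is dimensionally consistent.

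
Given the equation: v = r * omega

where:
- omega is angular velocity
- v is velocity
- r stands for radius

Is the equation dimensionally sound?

Yes

omega (angular velocity) has dimensions [T^-1].
v (velocity) has dimensions [L T^-1].
r (radius) has dimensions [L].

Left side: [L T^-1]
Right side: [L T^-1]

Both sides have the same dimensions, so the equation is dimensionally consistent.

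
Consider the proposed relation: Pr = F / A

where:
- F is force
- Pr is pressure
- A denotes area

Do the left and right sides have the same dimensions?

Yes

F (force) has dimensions [L M T^-2].
Pr (pressure) has dimensions [L^-1 M T^-2].
A (area) has dimensions [L^2].

Left side: [L^-1 M T^-2]
Right side: [L^-1 M T^-2]

Both sides have the same dimensions, so the equation is dimensionally consistent.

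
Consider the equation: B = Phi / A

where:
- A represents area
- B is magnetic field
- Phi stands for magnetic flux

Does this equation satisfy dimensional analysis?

Yes

A (area) has dimensions [L^2].
B (magnetic field) has dimensions [I^-1 M T^-2].
Phi (magnetic flux) has dimensions [I^-1 L^2 M T^-2].

Left side: [I^-1 M T^-2]
Right side: [I^-1 M T^-2]

Both sides have the same dimensions, so the equation is dimensionally consistent.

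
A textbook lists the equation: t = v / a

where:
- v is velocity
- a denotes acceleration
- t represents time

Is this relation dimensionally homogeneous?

Yes

v (velocity) has dimensions [L T^-1].
a (acceleration) has dimensions [L T^-2].
t (time) has dimensions [T].

Left side: [T]
Right side: [T]

Both sides have the same dimensions, so the equation is dimensionally consistent.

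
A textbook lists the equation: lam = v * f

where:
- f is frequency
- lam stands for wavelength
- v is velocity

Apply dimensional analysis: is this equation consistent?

No

f (frequency) has dimensions [T^-1].
lam (wavelength) has dimensions [L].
v (velocity) has dimensions [L T^-1].

Left side: [L]
Right side: [L T^-2]

The two sides have different dimensions, so the equation is NOT dimensionally consistent.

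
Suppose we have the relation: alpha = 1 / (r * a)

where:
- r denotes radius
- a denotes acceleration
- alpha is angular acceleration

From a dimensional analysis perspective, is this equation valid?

No

r (radius) has dimensions [L].
a (acceleration) has dimensions [L T^-2].
alpha (angular acceleration) has dimensions [T^-2].

Left side: [T^-2]
Right side: [L^-2 T^2]

The two sides have different dimensions, so the equation is NOT dimensionally consistent.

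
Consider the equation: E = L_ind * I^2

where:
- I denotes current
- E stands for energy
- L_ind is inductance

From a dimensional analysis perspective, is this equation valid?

Yes

I (current) has dimensions [I].
E (energy) has dimensions [L^2 M T^-2].
L_ind (inductance) has dimensions [I^-2 L^2 M T^-2].

Left side: [L^2 M T^-2]
Right side: [L^2 M T^-2]

Both sides have the same dimensions, so the equation is dimensionally consistent.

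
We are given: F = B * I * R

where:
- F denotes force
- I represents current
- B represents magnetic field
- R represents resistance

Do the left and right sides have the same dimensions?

No

F (force) has dimensions [L M T^-2].
I (current) has dimensions [I].
B (magnetic field) has dimensions [I^-1 M T^-2].
R (resistance) has dimensions [I^-2 L^2 M T^-3].

Left side: [L M T^-2]
Right side: [I^-2 L^2 M^2 T^-5]

The two sides have different dimensions, so the equation is NOT dimensionally consistent.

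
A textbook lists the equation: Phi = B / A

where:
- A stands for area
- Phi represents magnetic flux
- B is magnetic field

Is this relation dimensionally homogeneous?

No

A (area) has dimensions [L^2].
Phi (magnetic flux) has dimensions [I^-1 L^2 M T^-2].
B (magnetic field) has dimensions [I^-1 M T^-2].

Left side: [I^-1 L^2 M T^-2]
Right side: [I^-1 L^-2 M T^-2]

The two sides have different dimensions, so the equation is NOT dimensionally consistent.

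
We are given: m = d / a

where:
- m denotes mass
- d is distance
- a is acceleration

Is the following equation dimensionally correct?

No

m (mass) has dimensions [M].
d (distance) has dimensions [L].
a (acceleration) has dimensions [L T^-2].

Left side: [M]
Right side: [T^2]

The two sides have different dimensions, so the equation is NOT dimensionally consistent.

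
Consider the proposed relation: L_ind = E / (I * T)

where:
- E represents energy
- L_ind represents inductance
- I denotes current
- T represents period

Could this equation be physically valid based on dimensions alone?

No

E (energy) has dimensions [L^2 M T^-2].
L_ind (inductance) has dimensions [I^-2 L^2 M T^-2].
I (current) has dimensions [I].
T (period) has dimensions [T].

Left side: [I^-2 L^2 M T^-2]
Right side: [I^-1 L^2 M T^-3]

The two sides have different dimensions, so the equation is NOT dimensionally consistent.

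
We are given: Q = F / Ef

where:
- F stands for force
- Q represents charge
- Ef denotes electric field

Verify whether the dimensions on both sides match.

Yes

F (force) has dimensions [L M T^-2].
Q (charge) has dimensions [I T].
Ef (electric field) has dimensions [I^-1 L M T^-3].

Left side: [I T]
Right side: [I T]

Both sides have the same dimensions, so the equation is dimensionally consistent.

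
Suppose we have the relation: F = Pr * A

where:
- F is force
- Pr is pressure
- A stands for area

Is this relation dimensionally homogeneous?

Yes

F (force) has dimensions [L M T^-2].
Pr (pressure) has dimensions [L^-1 M T^-2].
A (area) has dimensions [L^2].

Left side: [L M T^-2]
Right side: [L M T^-2]

Both sides have the same dimensions, so the equation is dimensionally consistent.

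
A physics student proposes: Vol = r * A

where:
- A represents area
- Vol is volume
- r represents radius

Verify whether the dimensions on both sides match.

Yes

A (area) has dimensions [L^2].
Vol (volume) has dimensions [L^3].
r (radius) has dimensions [L].

Left side: [L^3]
Right side: [L^3]

Both sides have the same dimensions, so the equation is dimensionally consistent.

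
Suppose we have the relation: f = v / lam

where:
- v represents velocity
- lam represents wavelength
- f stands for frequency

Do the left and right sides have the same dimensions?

Yes

v (velocity) has dimensions [L T^-1].
lam (wavelength) has dimensions [L].
f (frequency) has dimensions [T^-1].

Left side: [T^-1]
Right side: [T^-1]

Both sides have the same dimensions, so the equation is dimensionally consistent.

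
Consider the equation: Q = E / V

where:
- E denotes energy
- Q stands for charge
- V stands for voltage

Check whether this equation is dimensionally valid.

Yes

E (energy) has dimensions [L^2 M T^-2].
Q (charge) has dimensions [I T].
V (voltage) has dimensions [I^-1 L^2 M T^-3].

Left side: [I T]
Right side: [I T]

Both sides have the same dimensions, so the equation is dimensionally consistent.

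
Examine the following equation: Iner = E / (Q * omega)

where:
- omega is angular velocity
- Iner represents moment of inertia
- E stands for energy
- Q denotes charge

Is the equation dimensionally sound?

No

omega (angular velocity) has dimensions [T^-1].
Iner (moment of inertia) has dimensions [L^2 M].
E (energy) has dimensions [L^2 M T^-2].
Q (charge) has dimensions [I T].

Left side: [L^2 M]
Right side: [I^-1 L^2 M T^-2]

The two sides have different dimensions, so the equation is NOT dimensionally consistent.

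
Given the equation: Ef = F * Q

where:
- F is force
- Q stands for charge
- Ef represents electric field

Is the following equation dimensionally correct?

No

F (force) has dimensions [L M T^-2].
Q (charge) has dimensions [I T].
Ef (electric field) has dimensions [I^-1 L M T^-3].

Left side: [I^-1 L M T^-3]
Right side: [I L M T^-1]

The two sides have different dimensions, so the equation is NOT dimensionally consistent.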